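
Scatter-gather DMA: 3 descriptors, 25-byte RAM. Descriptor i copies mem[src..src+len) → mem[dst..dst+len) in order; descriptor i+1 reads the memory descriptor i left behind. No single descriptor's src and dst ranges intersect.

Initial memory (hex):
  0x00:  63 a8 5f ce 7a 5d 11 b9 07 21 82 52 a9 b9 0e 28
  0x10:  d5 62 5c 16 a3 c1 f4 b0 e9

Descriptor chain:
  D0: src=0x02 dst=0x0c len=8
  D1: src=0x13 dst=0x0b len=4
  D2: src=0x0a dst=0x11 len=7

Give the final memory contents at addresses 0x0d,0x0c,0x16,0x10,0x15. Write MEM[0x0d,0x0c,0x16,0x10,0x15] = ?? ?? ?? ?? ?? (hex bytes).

MEM[0x0d,0x0c,0x16,0x10,0x15] = c1 a3 5d 11 f4

D0: mem[0x0c..0x13] <- [5f ce 7a 5d 11 b9 07 21]
D1: mem[0x0b..0x0e] <- [21 a3 c1 f4]
D2: mem[0x11..0x17] <- [82 21 a3 c1 f4 5d 11]
query mem[0x0d]=0xc1, mem[0x0c]=0xa3, mem[0x16]=0x5d, mem[0x10]=0x11, mem[0x15]=0xf4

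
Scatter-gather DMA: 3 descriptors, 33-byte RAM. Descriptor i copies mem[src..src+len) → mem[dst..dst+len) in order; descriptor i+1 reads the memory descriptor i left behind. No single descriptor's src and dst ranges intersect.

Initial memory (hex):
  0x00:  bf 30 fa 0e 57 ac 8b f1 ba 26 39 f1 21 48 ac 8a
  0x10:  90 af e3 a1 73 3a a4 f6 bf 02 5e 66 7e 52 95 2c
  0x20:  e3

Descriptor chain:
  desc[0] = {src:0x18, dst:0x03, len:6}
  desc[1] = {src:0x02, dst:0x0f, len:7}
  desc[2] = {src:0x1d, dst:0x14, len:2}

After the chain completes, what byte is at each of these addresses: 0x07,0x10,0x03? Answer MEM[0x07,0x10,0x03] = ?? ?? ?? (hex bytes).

MEM[0x07,0x10,0x03] = 7e bf bf

[0] 0x18->0x03 len=6 : bf 02 5e 66 7e 52
[1] 0x02->0x0f len=7 : fa bf 02 5e 66 7e 52
[2] 0x1d->0x14 len=2 : 52 95
query mem[0x07]=0x7e, mem[0x10]=0xbf, mem[0x03]=0xbf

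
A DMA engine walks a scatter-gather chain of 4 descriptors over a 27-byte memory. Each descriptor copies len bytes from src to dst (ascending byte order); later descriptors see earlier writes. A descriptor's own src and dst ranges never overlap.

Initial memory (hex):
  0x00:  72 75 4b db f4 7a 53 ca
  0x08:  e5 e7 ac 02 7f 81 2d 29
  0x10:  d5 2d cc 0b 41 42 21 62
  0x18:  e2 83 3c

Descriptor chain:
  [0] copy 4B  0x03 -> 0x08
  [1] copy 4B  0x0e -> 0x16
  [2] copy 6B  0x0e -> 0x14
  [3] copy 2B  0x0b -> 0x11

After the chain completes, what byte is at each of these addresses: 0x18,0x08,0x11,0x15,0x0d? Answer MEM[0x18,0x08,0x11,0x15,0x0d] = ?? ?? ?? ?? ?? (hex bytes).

MEM[0x18,0x08,0x11,0x15,0x0d] = cc db 53 29 81

#0 dst[0x08+4] := {0xdb,0xf4,0x7a,0x53}
#1 dst[0x16+4] := {0x2d,0x29,0xd5,0x2d}
#2 dst[0x14+6] := {0x2d,0x29,0xd5,0x2d,0xcc,0x0b}
#3 dst[0x11+2] := {0x53,0x7f}
query mem[0x18]=0xcc, mem[0x08]=0xdb, mem[0x11]=0x53, mem[0x15]=0x29, mem[0x0d]=0x81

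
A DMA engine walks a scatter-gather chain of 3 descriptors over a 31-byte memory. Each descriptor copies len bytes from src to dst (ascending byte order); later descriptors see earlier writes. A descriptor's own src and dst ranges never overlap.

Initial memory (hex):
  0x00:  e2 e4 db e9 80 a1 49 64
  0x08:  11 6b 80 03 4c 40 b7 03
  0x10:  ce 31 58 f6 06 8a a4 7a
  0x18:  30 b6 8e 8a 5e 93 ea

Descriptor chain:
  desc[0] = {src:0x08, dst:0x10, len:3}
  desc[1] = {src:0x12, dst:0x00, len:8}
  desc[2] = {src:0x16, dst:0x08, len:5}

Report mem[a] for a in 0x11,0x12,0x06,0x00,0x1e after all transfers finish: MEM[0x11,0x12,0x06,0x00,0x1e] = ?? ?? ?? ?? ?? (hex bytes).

MEM[0x11,0x12,0x06,0x00,0x1e] = 6b 80 30 80 ea

#0 dst[0x10+3] := {0x11,0x6b,0x80}
#1 dst[0x00+8] := {0x80,0xf6,0x06,0x8a,0xa4,0x7a,0x30,0xb6}
#2 dst[0x08+5] := {0xa4,0x7a,0x30,0xb6,0x8e}
query mem[0x11]=0x6b, mem[0x12]=0x80, mem[0x06]=0x30, mem[0x00]=0x80, mem[0x1e]=0xea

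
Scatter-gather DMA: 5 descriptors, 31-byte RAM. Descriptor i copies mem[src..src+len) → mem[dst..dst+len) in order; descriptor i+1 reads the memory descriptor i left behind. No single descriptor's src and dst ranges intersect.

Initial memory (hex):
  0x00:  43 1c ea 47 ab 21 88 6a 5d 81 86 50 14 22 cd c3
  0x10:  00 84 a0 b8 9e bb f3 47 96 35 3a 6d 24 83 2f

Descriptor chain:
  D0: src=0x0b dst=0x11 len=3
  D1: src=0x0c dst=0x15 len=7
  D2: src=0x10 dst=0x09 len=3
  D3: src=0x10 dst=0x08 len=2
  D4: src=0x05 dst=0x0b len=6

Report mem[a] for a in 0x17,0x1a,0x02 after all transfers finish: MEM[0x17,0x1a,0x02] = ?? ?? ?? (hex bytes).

  after D0: wrote 3B at 0x11 = 501422
  after D1: wrote 7B at 0x15 = 1422cdc3005014
  after D2: wrote 3B at 0x09 = 005014
  after D3: wrote 2B at 0x08 = 0050
  after D4: wrote 6B at 0x0b = 21886a005050
query mem[0x17]=0xcd, mem[0x1a]=0x50, mem[0x02]=0xea

MEM[0x17,0x1a,0x02] = cd 50 ea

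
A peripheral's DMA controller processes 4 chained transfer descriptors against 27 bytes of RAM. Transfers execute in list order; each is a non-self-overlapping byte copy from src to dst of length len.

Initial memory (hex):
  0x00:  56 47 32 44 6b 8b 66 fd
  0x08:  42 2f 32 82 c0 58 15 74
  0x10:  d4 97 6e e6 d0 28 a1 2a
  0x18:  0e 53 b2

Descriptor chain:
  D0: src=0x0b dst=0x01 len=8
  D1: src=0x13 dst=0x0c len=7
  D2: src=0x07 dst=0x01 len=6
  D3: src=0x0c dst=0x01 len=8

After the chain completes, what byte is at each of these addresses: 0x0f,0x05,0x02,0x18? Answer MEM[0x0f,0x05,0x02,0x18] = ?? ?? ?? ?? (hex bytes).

  after D0: wrote 8B at 0x01 = 82c0581574d4976e
  after D1: wrote 7B at 0x0c = e6d028a12a0e53
  after D2: wrote 6B at 0x01 = 976e2f3282e6
  after D3: wrote 8B at 0x01 = e6d028a12a0e53e6
query mem[0x0f]=0xa1, mem[0x05]=0x2a, mem[0x02]=0xd0, mem[0x18]=0x0e

MEM[0x0f,0x05,0x02,0x18] = a1 2a d0 0e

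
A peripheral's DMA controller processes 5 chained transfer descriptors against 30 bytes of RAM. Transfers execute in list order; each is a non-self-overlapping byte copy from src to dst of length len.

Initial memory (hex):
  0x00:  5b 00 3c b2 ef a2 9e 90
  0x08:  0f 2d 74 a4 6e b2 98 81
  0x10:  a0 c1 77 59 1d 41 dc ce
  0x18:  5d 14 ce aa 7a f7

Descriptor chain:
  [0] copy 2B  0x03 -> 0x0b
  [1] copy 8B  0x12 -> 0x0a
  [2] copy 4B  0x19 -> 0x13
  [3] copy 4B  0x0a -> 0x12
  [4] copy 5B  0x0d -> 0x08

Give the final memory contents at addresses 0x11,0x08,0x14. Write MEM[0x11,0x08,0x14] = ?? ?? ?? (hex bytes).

MEM[0x11,0x08,0x14] = 14 41 1d

D0: mem[0x0b..0x0c] <- [b2 ef]
D1: mem[0x0a..0x11] <- [77 59 1d 41 dc ce 5d 14]
D2: mem[0x13..0x16] <- [14 ce aa 7a]
D3: mem[0x12..0x15] <- [77 59 1d 41]
D4: mem[0x08..0x0c] <- [41 dc ce 5d 14]
query mem[0x11]=0x14, mem[0x08]=0x41, mem[0x14]=0x1d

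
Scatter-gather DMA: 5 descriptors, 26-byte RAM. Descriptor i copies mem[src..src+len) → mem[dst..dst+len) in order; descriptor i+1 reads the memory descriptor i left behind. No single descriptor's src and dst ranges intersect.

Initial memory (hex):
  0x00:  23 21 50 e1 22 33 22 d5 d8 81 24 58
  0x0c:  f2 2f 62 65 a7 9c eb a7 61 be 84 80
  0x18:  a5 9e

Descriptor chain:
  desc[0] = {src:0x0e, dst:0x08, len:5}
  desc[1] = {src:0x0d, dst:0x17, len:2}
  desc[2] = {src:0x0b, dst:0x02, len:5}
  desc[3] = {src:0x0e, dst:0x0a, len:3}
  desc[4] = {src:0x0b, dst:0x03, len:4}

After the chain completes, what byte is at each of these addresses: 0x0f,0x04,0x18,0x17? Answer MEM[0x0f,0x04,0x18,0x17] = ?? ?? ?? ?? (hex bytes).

MEM[0x0f,0x04,0x18,0x17] = 65 a7 62 2f

  after D0: wrote 5B at 0x08 = 6265a79ceb
  after D1: wrote 2B at 0x17 = 2f62
  after D2: wrote 5B at 0x02 = 9ceb2f6265
  after D3: wrote 3B at 0x0a = 6265a7
  after D4: wrote 4B at 0x03 = 65a72f62
query mem[0x0f]=0x65, mem[0x04]=0xa7, mem[0x18]=0x62, mem[0x17]=0x2f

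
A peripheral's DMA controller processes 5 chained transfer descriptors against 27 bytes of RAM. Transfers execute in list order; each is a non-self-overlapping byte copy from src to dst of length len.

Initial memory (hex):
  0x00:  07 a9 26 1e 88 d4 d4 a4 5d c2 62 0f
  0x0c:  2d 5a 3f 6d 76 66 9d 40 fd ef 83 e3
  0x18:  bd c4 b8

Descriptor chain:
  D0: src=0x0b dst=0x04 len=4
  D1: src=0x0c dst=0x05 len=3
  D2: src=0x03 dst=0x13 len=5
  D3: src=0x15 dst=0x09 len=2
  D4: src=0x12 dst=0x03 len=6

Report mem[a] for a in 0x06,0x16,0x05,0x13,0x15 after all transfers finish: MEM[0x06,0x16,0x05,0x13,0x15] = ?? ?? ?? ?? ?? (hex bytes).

D0: mem[0x04..0x07] <- [0f 2d 5a 3f]
D1: mem[0x05..0x07] <- [2d 5a 3f]
D2: mem[0x13..0x17] <- [1e 0f 2d 5a 3f]
D3: mem[0x09..0x0a] <- [2d 5a]
D4: mem[0x03..0x08] <- [9d 1e 0f 2d 5a 3f]
query mem[0x06]=0x2d, mem[0x16]=0x5a, mem[0x05]=0x0f, mem[0x13]=0x1e, mem[0x15]=0x2d

MEM[0x06,0x16,0x05,0x13,0x15] = 2d 5a 0f 1e 2d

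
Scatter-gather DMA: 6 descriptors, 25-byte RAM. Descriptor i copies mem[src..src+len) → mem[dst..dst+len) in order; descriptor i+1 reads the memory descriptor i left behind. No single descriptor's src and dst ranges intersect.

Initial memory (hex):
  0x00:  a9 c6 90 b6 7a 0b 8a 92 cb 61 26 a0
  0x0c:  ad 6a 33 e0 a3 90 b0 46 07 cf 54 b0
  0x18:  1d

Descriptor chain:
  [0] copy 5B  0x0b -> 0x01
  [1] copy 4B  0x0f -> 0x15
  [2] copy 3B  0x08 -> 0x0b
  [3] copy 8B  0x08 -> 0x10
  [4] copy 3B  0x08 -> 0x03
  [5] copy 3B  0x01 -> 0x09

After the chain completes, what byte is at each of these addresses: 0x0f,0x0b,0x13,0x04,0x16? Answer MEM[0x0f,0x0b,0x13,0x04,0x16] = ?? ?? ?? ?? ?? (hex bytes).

MEM[0x0f,0x0b,0x13,0x04,0x16] = e0 cb cb 61 33

D0: mem[0x01..0x05] <- [a0 ad 6a 33 e0]
D1: mem[0x15..0x18] <- [e0 a3 90 b0]
D2: mem[0x0b..0x0d] <- [cb 61 26]
D3: mem[0x10..0x17] <- [cb 61 26 cb 61 26 33 e0]
D4: mem[0x03..0x05] <- [cb 61 26]
D5: mem[0x09..0x0b] <- [a0 ad cb]
query mem[0x0f]=0xe0, mem[0x0b]=0xcb, mem[0x13]=0xcb, mem[0x04]=0x61, mem[0x16]=0x33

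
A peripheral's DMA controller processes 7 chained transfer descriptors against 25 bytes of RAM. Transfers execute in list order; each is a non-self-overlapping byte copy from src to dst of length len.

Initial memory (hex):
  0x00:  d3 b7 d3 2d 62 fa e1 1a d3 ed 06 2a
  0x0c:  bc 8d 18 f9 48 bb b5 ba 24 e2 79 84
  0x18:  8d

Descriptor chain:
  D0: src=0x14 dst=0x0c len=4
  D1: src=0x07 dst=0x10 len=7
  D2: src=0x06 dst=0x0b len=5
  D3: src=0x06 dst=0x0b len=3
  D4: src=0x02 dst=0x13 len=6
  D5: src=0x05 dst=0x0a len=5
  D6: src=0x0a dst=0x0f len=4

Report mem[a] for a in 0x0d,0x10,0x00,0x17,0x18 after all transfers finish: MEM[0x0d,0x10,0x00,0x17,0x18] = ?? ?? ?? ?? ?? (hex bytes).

MEM[0x0d,0x10,0x00,0x17,0x18] = d3 e1 d3 e1 1a

D0: mem[0x0c..0x0f] <- [24 e2 79 84]
D1: mem[0x10..0x16] <- [1a d3 ed 06 2a 24 e2]
D2: mem[0x0b..0x0f] <- [e1 1a d3 ed 06]
D3: mem[0x0b..0x0d] <- [e1 1a d3]
D4: mem[0x13..0x18] <- [d3 2d 62 fa e1 1a]
D5: mem[0x0a..0x0e] <- [fa e1 1a d3 ed]
D6: mem[0x0f..0x12] <- [fa e1 1a d3]
query mem[0x0d]=0xd3, mem[0x10]=0xe1, mem[0x00]=0xd3, mem[0x17]=0xe1, mem[0x18]=0x1a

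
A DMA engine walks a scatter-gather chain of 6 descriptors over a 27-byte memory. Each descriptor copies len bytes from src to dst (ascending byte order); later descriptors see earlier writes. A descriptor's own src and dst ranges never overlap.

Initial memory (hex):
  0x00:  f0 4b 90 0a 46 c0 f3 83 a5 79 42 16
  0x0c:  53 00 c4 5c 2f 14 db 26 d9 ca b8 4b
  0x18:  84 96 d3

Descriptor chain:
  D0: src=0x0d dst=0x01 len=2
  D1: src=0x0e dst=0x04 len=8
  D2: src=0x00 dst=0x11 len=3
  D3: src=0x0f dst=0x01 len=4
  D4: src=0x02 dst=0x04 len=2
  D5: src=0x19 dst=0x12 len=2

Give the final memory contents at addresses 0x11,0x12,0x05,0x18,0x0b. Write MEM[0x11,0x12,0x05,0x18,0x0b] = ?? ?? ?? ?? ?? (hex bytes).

MEM[0x11,0x12,0x05,0x18,0x0b] = f0 96 f0 84 ca

D0: mem[0x01..0x02] <- [00 c4]
D1: mem[0x04..0x0b] <- [c4 5c 2f 14 db 26 d9 ca]
D2: mem[0x11..0x13] <- [f0 00 c4]
D3: mem[0x01..0x04] <- [5c 2f f0 00]
D4: mem[0x04..0x05] <- [2f f0]
D5: mem[0x12..0x13] <- [96 d3]
query mem[0x11]=0xf0, mem[0x12]=0x96, mem[0x05]=0xf0, mem[0x18]=0x84, mem[0x0b]=0xca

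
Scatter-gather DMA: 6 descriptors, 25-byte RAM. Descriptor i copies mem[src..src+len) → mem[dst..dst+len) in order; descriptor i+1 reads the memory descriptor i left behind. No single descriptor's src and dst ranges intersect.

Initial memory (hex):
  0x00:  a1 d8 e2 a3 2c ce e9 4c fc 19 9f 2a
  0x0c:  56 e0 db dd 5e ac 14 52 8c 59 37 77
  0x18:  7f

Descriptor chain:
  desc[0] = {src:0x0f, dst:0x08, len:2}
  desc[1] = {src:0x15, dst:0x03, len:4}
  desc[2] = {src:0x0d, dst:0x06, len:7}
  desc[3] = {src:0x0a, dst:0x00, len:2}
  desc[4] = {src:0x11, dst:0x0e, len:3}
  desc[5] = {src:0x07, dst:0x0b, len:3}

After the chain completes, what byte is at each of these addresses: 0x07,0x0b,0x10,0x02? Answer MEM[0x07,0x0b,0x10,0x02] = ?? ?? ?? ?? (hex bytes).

  after D0: wrote 2B at 0x08 = dd5e
  after D1: wrote 4B at 0x03 = 5937777f
  after D2: wrote 7B at 0x06 = e0dbdd5eac1452
  after D3: wrote 2B at 0x00 = ac14
  after D4: wrote 3B at 0x0e = ac1452
  after D5: wrote 3B at 0x0b = dbdd5e
query mem[0x07]=0xdb, mem[0x0b]=0xdb, mem[0x10]=0x52, mem[0x02]=0xe2

MEM[0x07,0x0b,0x10,0x02] = db db 52 e2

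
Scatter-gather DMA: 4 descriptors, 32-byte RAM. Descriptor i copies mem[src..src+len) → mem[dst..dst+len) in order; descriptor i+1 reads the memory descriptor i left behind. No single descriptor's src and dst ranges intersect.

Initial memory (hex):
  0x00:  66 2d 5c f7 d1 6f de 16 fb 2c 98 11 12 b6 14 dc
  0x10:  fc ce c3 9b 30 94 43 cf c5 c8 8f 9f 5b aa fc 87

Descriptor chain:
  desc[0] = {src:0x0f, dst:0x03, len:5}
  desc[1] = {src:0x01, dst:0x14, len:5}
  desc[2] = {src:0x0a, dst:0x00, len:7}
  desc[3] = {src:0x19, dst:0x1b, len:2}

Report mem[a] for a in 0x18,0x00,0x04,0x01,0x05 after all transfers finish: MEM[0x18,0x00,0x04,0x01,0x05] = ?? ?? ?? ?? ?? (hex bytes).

MEM[0x18,0x00,0x04,0x01,0x05] = ce 98 14 11 dc

[0] 0x0f->0x03 len=5 : dc fc ce c3 9b
[1] 0x01->0x14 len=5 : 2d 5c dc fc ce
[2] 0x0a->0x00 len=7 : 98 11 12 b6 14 dc fc
[3] 0x19->0x1b len=2 : c8 8f
query mem[0x18]=0xce, mem[0x00]=0x98, mem[0x04]=0x14, mem[0x01]=0x11, mem[0x05]=0xdc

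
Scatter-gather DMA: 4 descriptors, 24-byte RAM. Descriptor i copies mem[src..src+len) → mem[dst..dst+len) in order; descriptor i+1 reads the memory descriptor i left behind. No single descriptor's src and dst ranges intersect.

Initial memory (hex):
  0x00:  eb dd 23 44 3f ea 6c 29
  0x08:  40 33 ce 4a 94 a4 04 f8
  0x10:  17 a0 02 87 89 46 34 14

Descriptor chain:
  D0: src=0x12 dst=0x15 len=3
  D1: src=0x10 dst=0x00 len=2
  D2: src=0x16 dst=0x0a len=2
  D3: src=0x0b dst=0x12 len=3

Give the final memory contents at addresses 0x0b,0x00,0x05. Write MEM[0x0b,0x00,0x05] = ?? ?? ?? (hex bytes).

MEM[0x0b,0x00,0x05] = 89 17 ea

D0: mem[0x15..0x17] <- [02 87 89]
D1: mem[0x00..0x01] <- [17 a0]
D2: mem[0x0a..0x0b] <- [87 89]
D3: mem[0x12..0x14] <- [89 94 a4]
query mem[0x0b]=0x89, mem[0x00]=0x17, mem[0x05]=0xea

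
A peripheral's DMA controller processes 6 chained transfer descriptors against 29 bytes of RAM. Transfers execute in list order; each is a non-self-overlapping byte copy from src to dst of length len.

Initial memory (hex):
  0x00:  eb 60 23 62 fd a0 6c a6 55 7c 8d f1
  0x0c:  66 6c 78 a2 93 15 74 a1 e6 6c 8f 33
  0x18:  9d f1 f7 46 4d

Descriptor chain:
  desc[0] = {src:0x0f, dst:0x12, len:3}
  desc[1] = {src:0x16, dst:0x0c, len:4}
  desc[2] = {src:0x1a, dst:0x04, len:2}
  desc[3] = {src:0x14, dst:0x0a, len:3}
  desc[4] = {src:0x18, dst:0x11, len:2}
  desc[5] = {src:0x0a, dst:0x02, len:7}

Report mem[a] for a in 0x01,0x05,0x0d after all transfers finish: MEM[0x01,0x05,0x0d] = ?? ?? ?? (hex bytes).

  after D0: wrote 3B at 0x12 = a29315
  after D1: wrote 4B at 0x0c = 8f339df1
  after D2: wrote 2B at 0x04 = f746
  after D3: wrote 3B at 0x0a = 156c8f
  after D4: wrote 2B at 0x11 = 9df1
  after D5: wrote 7B at 0x02 = 156c8f339df193
query mem[0x01]=0x60, mem[0x05]=0x33, mem[0x0d]=0x33

MEM[0x01,0x05,0x0d] = 60 33 33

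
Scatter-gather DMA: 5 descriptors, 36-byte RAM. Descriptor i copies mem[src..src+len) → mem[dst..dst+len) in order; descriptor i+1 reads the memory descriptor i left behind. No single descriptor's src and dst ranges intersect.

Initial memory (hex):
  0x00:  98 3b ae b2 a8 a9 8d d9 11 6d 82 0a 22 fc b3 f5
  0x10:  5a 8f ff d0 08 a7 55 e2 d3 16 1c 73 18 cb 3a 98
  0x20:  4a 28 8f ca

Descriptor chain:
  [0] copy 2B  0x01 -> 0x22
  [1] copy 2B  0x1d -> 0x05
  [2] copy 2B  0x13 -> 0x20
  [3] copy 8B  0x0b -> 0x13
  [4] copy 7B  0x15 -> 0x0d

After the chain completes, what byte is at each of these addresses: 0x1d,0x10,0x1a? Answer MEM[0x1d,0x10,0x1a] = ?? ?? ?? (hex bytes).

[0] 0x01->0x22 len=2 : 3b ae
[1] 0x1d->0x05 len=2 : cb 3a
[2] 0x13->0x20 len=2 : d0 08
[3] 0x0b->0x13 len=8 : 0a 22 fc b3 f5 5a 8f ff
[4] 0x15->0x0d len=7 : fc b3 f5 5a 8f ff 73
query mem[0x1d]=0xcb, mem[0x10]=0x5a, mem[0x1a]=0xff

MEM[0x1d,0x10,0x1a] = cb 5a ff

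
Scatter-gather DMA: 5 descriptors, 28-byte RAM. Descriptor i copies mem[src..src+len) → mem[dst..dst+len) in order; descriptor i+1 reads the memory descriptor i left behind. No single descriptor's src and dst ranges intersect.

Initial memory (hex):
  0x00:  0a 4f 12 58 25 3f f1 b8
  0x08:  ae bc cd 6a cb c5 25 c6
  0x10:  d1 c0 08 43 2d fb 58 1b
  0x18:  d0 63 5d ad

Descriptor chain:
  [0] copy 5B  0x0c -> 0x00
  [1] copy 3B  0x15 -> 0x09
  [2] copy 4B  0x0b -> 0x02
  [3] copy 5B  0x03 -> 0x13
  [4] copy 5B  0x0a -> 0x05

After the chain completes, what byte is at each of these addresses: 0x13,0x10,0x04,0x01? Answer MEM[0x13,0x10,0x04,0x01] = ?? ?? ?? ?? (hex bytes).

#0 dst[0x00+5] := {0xcb,0xc5,0x25,0xc6,0xd1}
#1 dst[0x09+3] := {0xfb,0x58,0x1b}
#2 dst[0x02+4] := {0x1b,0xcb,0xc5,0x25}
#3 dst[0x13+5] := {0xcb,0xc5,0x25,0xf1,0xb8}
#4 dst[0x05+5] := {0x58,0x1b,0xcb,0xc5,0x25}
query mem[0x13]=0xcb, mem[0x10]=0xd1, mem[0x04]=0xc5, mem[0x01]=0xc5

MEM[0x13,0x10,0x04,0x01] = cb d1 c5 c5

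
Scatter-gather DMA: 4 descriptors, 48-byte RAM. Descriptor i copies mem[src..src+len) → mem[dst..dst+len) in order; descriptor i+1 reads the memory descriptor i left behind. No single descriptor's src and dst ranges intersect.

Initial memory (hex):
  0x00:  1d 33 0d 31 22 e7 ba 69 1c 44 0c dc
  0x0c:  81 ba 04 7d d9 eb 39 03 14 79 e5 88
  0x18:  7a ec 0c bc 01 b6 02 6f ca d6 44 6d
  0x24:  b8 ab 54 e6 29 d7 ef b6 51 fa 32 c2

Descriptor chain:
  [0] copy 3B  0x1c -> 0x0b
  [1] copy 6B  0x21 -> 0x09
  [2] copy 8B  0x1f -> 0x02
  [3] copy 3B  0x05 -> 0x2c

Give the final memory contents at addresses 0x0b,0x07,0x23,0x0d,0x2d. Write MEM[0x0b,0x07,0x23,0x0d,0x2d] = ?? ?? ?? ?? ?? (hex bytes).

[0] 0x1c->0x0b len=3 : 01 b6 02
[1] 0x21->0x09 len=6 : d6 44 6d b8 ab 54
[2] 0x1f->0x02 len=8 : 6f ca d6 44 6d b8 ab 54
[3] 0x05->0x2c len=3 : 44 6d b8
query mem[0x0b]=0x6d, mem[0x07]=0xb8, mem[0x23]=0x6d, mem[0x0d]=0xab, mem[0x2d]=0x6d

MEM[0x0b,0x07,0x23,0x0d,0x2d] = 6d b8 6d ab 6d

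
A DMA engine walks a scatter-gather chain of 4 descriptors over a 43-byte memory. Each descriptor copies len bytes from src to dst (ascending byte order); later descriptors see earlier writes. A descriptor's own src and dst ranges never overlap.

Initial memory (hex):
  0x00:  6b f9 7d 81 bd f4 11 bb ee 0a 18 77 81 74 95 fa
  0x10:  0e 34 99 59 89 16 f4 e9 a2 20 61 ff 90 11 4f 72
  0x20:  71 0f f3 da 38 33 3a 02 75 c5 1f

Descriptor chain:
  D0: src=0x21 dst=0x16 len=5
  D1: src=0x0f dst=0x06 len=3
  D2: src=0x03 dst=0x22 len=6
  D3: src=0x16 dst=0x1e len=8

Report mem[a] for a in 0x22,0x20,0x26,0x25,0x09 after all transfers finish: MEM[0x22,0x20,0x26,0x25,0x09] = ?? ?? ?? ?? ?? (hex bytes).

MEM[0x22,0x20,0x26,0x25,0x09] = 33 da 0e 11 0a

  after D0: wrote 5B at 0x16 = 0ff3da3833
  after D1: wrote 3B at 0x06 = fa0e34
  after D2: wrote 6B at 0x22 = 81bdf4fa0e34
  after D3: wrote 8B at 0x1e = 0ff3da3833ff9011
query mem[0x22]=0x33, mem[0x20]=0xda, mem[0x26]=0x0e, mem[0x25]=0x11, mem[0x09]=0x0a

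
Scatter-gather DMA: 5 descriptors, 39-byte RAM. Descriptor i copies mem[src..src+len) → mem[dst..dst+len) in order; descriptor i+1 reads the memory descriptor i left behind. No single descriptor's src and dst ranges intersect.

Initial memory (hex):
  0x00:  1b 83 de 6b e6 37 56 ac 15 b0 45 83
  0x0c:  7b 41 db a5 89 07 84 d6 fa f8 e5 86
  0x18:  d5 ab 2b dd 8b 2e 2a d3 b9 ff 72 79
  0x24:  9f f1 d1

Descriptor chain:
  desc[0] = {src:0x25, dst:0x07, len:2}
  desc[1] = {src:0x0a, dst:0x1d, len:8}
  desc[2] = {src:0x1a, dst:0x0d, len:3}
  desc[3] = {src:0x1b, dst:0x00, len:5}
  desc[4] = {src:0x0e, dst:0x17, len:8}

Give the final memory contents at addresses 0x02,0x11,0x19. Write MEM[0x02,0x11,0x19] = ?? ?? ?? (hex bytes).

D0: mem[0x07..0x08] <- [f1 d1]
D1: mem[0x1d..0x24] <- [45 83 7b 41 db a5 89 07]
D2: mem[0x0d..0x0f] <- [2b dd 8b]
D3: mem[0x00..0x04] <- [dd 8b 45 83 7b]
D4: mem[0x17..0x1e] <- [dd 8b 89 07 84 d6 fa f8]
query mem[0x02]=0x45, mem[0x11]=0x07, mem[0x19]=0x89

MEM[0x02,0x11,0x19] = 45 07 89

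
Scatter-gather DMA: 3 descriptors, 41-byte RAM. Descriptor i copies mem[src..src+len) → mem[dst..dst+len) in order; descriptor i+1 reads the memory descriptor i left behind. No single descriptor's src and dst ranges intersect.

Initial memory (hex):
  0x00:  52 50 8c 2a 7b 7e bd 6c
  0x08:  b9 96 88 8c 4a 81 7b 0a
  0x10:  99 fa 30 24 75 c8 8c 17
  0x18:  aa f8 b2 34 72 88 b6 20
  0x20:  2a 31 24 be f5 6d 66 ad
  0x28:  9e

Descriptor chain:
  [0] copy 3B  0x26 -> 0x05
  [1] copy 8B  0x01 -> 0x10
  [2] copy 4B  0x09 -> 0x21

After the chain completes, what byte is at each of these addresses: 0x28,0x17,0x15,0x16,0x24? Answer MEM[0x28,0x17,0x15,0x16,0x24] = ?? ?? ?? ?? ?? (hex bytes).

MEM[0x28,0x17,0x15,0x16,0x24] = 9e b9 ad 9e 4a

  after D0: wrote 3B at 0x05 = 66ad9e
  after D1: wrote 8B at 0x10 = 508c2a7b66ad9eb9
  after D2: wrote 4B at 0x21 = 96888c4a
query mem[0x28]=0x9e, mem[0x17]=0xb9, mem[0x15]=0xad, mem[0x16]=0x9e, mem[0x24]=0x4a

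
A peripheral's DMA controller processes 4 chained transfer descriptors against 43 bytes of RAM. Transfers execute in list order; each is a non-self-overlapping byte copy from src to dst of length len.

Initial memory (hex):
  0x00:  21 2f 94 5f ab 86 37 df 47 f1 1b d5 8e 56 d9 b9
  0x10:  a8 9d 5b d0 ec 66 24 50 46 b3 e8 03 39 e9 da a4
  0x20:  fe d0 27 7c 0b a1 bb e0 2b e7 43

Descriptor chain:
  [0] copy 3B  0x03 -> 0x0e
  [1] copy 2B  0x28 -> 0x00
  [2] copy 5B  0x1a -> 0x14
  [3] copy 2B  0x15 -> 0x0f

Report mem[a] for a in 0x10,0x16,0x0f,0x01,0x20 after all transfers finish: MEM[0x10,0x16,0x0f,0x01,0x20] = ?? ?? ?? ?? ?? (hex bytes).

D0: mem[0x0e..0x10] <- [5f ab 86]
D1: mem[0x00..0x01] <- [2b e7]
D2: mem[0x14..0x18] <- [e8 03 39 e9 da]
D3: mem[0x0f..0x10] <- [03 39]
query mem[0x10]=0x39, mem[0x16]=0x39, mem[0x0f]=0x03, mem[0x01]=0xe7, mem[0x20]=0xfe

MEM[0x10,0x16,0x0f,0x01,0x20] = 39 39 03 e7 fe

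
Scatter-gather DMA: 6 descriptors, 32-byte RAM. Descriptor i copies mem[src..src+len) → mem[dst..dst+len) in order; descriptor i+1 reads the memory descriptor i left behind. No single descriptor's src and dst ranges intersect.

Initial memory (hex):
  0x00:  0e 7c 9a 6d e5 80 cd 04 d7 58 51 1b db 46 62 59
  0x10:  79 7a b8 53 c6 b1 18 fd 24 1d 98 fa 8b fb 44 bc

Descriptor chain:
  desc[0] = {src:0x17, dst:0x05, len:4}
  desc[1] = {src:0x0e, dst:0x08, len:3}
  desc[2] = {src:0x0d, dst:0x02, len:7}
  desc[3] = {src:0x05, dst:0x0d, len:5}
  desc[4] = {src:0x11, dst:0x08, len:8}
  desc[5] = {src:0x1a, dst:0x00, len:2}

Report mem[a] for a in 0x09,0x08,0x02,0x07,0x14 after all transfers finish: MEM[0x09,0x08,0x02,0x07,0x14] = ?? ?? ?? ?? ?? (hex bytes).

MEM[0x09,0x08,0x02,0x07,0x14] = b8 59 46 b8 c6

  after D0: wrote 4B at 0x05 = fd241d98
  after D1: wrote 3B at 0x08 = 625979
  after D2: wrote 7B at 0x02 = 466259797ab853
  after D3: wrote 5B at 0x0d = 797ab85359
  after D4: wrote 8B at 0x08 = 59b853c6b118fd24
  after D5: wrote 2B at 0x00 = 98fa
query mem[0x09]=0xb8, mem[0x08]=0x59, mem[0x02]=0x46, mem[0x07]=0xb8, mem[0x14]=0xc6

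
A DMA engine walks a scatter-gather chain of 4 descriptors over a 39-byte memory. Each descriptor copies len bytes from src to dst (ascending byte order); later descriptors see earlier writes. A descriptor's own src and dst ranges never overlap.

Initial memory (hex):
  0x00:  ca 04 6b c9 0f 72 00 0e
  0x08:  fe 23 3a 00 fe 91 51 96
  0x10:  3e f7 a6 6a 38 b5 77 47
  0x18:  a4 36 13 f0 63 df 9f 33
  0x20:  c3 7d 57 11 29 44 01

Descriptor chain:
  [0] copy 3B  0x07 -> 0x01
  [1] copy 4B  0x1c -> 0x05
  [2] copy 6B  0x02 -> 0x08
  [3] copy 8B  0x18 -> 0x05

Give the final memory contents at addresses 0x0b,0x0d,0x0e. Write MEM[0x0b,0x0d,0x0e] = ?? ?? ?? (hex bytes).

MEM[0x0b,0x0d,0x0e] = 9f 9f 51

[0] 0x07->0x01 len=3 : 0e fe 23
[1] 0x1c->0x05 len=4 : 63 df 9f 33
[2] 0x02->0x08 len=6 : fe 23 0f 63 df 9f
[3] 0x18->0x05 len=8 : a4 36 13 f0 63 df 9f 33
query mem[0x0b]=0x9f, mem[0x0d]=0x9f, mem[0x0e]=0x51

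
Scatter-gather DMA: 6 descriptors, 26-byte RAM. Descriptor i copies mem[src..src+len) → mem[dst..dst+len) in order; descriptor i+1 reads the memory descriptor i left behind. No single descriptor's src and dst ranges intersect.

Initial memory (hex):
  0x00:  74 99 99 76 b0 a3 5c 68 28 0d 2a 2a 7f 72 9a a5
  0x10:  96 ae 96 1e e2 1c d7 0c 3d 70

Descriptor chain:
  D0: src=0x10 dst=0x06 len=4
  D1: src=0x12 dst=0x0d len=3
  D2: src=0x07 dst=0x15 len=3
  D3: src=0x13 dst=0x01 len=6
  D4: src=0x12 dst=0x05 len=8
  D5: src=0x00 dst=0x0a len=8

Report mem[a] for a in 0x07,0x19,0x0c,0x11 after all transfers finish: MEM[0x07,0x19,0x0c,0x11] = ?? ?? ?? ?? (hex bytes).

D0: mem[0x06..0x09] <- [96 ae 96 1e]
D1: mem[0x0d..0x0f] <- [96 1e e2]
D2: mem[0x15..0x17] <- [ae 96 1e]
D3: mem[0x01..0x06] <- [1e e2 ae 96 1e 3d]
D4: mem[0x05..0x0c] <- [96 1e e2 ae 96 1e 3d 70]
D5: mem[0x0a..0x11] <- [74 1e e2 ae 96 96 1e e2]
query mem[0x07]=0xe2, mem[0x19]=0x70, mem[0x0c]=0xe2, mem[0x11]=0xe2

MEM[0x07,0x19,0x0c,0x11] = e2 70 e2 e2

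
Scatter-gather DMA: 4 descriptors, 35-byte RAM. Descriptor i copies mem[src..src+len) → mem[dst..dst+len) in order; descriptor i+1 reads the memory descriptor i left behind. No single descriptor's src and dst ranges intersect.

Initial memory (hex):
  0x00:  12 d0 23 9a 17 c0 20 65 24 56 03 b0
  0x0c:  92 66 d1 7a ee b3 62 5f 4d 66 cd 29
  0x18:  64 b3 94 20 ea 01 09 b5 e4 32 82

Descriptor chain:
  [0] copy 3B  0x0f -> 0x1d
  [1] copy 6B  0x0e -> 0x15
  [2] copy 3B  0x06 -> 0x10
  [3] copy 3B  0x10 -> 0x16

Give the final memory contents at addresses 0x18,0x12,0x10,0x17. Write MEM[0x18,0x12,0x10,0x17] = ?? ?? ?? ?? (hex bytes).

MEM[0x18,0x12,0x10,0x17] = 24 24 20 65

D0: mem[0x1d..0x1f] <- [7a ee b3]
D1: mem[0x15..0x1a] <- [d1 7a ee b3 62 5f]
D2: mem[0x10..0x12] <- [20 65 24]
D3: mem[0x16..0x18] <- [20 65 24]
query mem[0x18]=0x24, mem[0x12]=0x24, mem[0x10]=0x20, mem[0x17]=0x65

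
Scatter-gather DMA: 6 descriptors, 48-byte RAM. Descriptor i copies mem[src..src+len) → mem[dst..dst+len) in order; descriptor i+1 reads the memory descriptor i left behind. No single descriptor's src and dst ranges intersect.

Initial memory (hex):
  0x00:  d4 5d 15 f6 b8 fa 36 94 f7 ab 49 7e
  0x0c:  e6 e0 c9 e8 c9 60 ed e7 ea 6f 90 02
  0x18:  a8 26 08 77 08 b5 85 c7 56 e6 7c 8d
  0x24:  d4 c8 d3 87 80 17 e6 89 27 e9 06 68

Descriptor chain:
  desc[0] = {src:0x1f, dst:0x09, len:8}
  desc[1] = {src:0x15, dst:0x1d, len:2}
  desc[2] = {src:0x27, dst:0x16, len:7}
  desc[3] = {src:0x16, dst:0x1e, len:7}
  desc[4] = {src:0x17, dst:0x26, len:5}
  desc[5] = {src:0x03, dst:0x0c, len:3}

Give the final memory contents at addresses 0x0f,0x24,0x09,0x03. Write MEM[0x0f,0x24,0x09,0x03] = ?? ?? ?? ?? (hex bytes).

  after D0: wrote 8B at 0x09 = c756e67c8dd4c8d3
  after D1: wrote 2B at 0x1d = 6f90
  after D2: wrote 7B at 0x16 = 878017e68927e9
  after D3: wrote 7B at 0x1e = 878017e68927e9
  after D4: wrote 5B at 0x26 = 8017e68927
  after D5: wrote 3B at 0x0c = f6b8fa
query mem[0x0f]=0xc8, mem[0x24]=0xe9, mem[0x09]=0xc7, mem[0x03]=0xf6

MEM[0x0f,0x24,0x09,0x03] = c8 e9 c7 f6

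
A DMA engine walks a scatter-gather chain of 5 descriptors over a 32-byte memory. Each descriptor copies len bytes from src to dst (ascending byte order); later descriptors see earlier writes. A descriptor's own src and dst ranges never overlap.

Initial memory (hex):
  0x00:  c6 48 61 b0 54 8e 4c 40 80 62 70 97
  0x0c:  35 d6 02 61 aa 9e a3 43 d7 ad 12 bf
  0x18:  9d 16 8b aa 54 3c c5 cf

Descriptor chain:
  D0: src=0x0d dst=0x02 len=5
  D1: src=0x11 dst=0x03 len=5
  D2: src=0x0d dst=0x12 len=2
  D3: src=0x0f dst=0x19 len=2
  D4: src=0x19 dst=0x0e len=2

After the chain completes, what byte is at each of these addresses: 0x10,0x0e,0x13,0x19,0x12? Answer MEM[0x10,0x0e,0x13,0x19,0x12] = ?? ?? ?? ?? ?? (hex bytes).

D0: mem[0x02..0x06] <- [d6 02 61 aa 9e]
D1: mem[0x03..0x07] <- [9e a3 43 d7 ad]
D2: mem[0x12..0x13] <- [d6 02]
D3: mem[0x19..0x1a] <- [61 aa]
D4: mem[0x0e..0x0f] <- [61 aa]
query mem[0x10]=0xaa, mem[0x0e]=0x61, mem[0x13]=0x02, mem[0x19]=0x61, mem[0x12]=0xd6

MEM[0x10,0x0e,0x13,0x19,0x12] = aa 61 02 61 d6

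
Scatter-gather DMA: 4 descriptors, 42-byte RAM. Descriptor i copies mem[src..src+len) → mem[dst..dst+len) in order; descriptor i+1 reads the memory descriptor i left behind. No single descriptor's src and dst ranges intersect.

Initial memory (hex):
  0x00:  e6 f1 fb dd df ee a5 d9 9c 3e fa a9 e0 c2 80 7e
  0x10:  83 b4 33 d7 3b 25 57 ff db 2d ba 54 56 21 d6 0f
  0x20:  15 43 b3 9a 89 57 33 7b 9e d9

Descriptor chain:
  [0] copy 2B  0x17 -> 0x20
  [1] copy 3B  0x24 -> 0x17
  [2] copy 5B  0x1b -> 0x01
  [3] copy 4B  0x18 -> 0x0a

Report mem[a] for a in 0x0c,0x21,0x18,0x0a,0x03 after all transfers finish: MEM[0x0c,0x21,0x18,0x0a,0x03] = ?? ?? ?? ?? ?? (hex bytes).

[0] 0x17->0x20 len=2 : ff db
[1] 0x24->0x17 len=3 : 89 57 33
[2] 0x1b->0x01 len=5 : 54 56 21 d6 0f
[3] 0x18->0x0a len=4 : 57 33 ba 54
query mem[0x0c]=0xba, mem[0x21]=0xdb, mem[0x18]=0x57, mem[0x0a]=0x57, mem[0x03]=0x21

MEM[0x0c,0x21,0x18,0x0a,0x03] = ba db 57 57 21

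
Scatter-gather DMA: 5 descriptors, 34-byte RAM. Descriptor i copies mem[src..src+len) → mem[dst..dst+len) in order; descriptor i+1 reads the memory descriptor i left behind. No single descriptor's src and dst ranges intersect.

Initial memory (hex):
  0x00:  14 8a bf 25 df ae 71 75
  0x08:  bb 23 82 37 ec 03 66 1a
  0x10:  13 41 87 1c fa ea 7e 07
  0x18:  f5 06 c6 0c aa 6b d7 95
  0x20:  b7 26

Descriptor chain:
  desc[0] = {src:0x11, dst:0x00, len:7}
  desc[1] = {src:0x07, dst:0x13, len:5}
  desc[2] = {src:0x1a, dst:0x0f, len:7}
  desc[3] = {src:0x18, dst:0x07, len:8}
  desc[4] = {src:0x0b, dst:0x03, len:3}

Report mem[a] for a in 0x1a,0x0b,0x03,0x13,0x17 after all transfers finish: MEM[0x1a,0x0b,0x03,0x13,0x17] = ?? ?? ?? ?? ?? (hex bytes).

MEM[0x1a,0x0b,0x03,0x13,0x17] = c6 aa aa d7 37

[0] 0x11->0x00 len=7 : 41 87 1c fa ea 7e 07
[1] 0x07->0x13 len=5 : 75 bb 23 82 37
[2] 0x1a->0x0f len=7 : c6 0c aa 6b d7 95 b7
[3] 0x18->0x07 len=8 : f5 06 c6 0c aa 6b d7 95
[4] 0x0b->0x03 len=3 : aa 6b d7
query mem[0x1a]=0xc6, mem[0x0b]=0xaa, mem[0x03]=0xaa, mem[0x13]=0xd7, mem[0x17]=0x37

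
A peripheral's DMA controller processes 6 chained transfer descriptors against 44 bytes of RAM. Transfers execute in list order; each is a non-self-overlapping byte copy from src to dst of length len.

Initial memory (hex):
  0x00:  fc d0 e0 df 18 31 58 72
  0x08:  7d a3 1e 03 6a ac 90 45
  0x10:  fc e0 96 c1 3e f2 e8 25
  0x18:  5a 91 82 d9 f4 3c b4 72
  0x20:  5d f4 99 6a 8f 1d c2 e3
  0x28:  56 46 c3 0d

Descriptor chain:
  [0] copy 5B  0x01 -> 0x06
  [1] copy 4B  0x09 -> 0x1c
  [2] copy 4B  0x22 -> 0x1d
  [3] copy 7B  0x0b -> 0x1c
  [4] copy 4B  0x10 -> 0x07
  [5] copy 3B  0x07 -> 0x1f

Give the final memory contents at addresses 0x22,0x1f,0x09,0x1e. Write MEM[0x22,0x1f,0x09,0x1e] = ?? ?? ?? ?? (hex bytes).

D0: mem[0x06..0x0a] <- [d0 e0 df 18 31]
D1: mem[0x1c..0x1f] <- [18 31 03 6a]
D2: mem[0x1d..0x20] <- [99 6a 8f 1d]
D3: mem[0x1c..0x22] <- [03 6a ac 90 45 fc e0]
D4: mem[0x07..0x0a] <- [fc e0 96 c1]
D5: mem[0x1f..0x21] <- [fc e0 96]
query mem[0x22]=0xe0, mem[0x1f]=0xfc, mem[0x09]=0x96, mem[0x1e]=0xac

MEM[0x22,0x1f,0x09,0x1e] = e0 fc 96 ac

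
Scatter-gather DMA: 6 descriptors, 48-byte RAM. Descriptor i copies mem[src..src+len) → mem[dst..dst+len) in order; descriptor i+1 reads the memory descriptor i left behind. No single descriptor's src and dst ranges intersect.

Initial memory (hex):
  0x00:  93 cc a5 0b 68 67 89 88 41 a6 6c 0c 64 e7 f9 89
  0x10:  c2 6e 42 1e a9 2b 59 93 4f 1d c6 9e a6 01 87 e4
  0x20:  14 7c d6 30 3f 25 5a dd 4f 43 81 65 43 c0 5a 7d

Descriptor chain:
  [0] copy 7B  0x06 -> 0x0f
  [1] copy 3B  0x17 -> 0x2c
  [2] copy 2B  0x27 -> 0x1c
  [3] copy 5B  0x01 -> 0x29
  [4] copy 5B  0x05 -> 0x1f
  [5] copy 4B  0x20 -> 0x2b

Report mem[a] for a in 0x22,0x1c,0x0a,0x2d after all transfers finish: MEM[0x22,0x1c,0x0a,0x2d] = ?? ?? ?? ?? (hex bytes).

MEM[0x22,0x1c,0x0a,0x2d] = 41 dd 6c 41

  after D0: wrote 7B at 0x0f = 898841a66c0c64
  after D1: wrote 3B at 0x2c = 934f1d
  after D2: wrote 2B at 0x1c = dd4f
  after D3: wrote 5B at 0x29 = cca50b6867
  after D4: wrote 5B at 0x1f = 67898841a6
  after D5: wrote 4B at 0x2b = 898841a6
query mem[0x22]=0x41, mem[0x1c]=0xdd, mem[0x0a]=0x6c, mem[0x2d]=0x41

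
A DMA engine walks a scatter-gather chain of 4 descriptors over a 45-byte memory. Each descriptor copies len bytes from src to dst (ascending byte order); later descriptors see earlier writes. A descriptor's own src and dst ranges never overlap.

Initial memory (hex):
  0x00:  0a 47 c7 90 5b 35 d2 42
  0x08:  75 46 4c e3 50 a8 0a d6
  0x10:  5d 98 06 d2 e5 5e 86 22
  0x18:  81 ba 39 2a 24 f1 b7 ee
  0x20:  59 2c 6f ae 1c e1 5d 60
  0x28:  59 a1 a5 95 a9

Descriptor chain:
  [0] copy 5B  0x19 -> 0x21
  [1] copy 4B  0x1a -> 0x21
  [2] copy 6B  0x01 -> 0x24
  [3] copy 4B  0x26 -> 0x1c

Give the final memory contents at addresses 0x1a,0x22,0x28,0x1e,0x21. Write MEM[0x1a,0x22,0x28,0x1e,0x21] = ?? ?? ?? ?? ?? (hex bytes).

#0 dst[0x21+5] := {0xba,0x39,0x2a,0x24,0xf1}
#1 dst[0x21+4] := {0x39,0x2a,0x24,0xf1}
#2 dst[0x24+6] := {0x47,0xc7,0x90,0x5b,0x35,0xd2}
#3 dst[0x1c+4] := {0x90,0x5b,0x35,0xd2}
query mem[0x1a]=0x39, mem[0x22]=0x2a, mem[0x28]=0x35, mem[0x1e]=0x35, mem[0x21]=0x39

MEM[0x1a,0x22,0x28,0x1e,0x21] = 39 2a 35 35 39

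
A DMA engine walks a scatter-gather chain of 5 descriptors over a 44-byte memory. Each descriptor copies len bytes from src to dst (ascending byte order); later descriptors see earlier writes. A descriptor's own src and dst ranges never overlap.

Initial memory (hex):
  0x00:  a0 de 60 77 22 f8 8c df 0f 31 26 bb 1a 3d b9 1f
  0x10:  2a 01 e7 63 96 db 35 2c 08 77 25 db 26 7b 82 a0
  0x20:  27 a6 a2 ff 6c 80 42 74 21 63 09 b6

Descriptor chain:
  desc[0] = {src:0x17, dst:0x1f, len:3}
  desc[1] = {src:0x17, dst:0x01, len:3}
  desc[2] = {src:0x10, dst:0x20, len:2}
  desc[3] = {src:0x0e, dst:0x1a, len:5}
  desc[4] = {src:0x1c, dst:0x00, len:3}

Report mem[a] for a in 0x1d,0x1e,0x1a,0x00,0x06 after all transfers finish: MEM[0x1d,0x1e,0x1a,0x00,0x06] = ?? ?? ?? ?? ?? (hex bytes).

[0] 0x17->0x1f len=3 : 2c 08 77
[1] 0x17->0x01 len=3 : 2c 08 77
[2] 0x10->0x20 len=2 : 2a 01
[3] 0x0e->0x1a len=5 : b9 1f 2a 01 e7
[4] 0x1c->0x00 len=3 : 2a 01 e7
query mem[0x1d]=0x01, mem[0x1e]=0xe7, mem[0x1a]=0xb9, mem[0x00]=0x2a, mem[0x06]=0x8c

MEM[0x1d,0x1e,0x1a,0x00,0x06] = 01 e7 b9 2a 8c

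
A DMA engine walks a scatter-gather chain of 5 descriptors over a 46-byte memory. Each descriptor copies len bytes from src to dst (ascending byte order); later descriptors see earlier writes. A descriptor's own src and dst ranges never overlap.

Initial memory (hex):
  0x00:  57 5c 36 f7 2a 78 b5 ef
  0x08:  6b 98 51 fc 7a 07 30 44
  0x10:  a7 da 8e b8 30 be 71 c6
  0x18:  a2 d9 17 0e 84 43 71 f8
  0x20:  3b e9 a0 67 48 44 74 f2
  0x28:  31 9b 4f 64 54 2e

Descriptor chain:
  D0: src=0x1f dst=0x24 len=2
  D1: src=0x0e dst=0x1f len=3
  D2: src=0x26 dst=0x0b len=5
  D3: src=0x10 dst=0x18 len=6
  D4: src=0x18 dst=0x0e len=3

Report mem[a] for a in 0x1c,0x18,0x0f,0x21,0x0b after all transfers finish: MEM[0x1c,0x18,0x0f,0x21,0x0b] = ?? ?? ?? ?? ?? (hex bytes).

MEM[0x1c,0x18,0x0f,0x21,0x0b] = 30 a7 da a7 74

#0 dst[0x24+2] := {0xf8,0x3b}
#1 dst[0x1f+3] := {0x30,0x44,0xa7}
#2 dst[0x0b+5] := {0x74,0xf2,0x31,0x9b,0x4f}
#3 dst[0x18+6] := {0xa7,0xda,0x8e,0xb8,0x30,0xbe}
#4 dst[0x0e+3] := {0xa7,0xda,0x8e}
query mem[0x1c]=0x30, mem[0x18]=0xa7, mem[0x0f]=0xda, mem[0x21]=0xa7, mem[0x0b]=0x74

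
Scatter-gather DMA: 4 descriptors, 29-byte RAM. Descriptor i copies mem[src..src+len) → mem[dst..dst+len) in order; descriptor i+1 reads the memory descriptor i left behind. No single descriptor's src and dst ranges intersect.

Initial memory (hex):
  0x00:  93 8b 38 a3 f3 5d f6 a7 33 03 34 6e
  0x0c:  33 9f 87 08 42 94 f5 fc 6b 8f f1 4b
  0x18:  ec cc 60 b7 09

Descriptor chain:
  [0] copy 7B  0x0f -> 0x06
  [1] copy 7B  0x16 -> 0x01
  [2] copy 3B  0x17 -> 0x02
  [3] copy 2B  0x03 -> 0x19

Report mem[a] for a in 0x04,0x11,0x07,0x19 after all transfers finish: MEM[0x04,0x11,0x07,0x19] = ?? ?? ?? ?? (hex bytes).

[0] 0x0f->0x06 len=7 : 08 42 94 f5 fc 6b 8f
[1] 0x16->0x01 len=7 : f1 4b ec cc 60 b7 09
[2] 0x17->0x02 len=3 : 4b ec cc
[3] 0x03->0x19 len=2 : ec cc
query mem[0x04]=0xcc, mem[0x11]=0x94, mem[0x07]=0x09, mem[0x19]=0xec

MEM[0x04,0x11,0x07,0x19] = cc 94 09 ec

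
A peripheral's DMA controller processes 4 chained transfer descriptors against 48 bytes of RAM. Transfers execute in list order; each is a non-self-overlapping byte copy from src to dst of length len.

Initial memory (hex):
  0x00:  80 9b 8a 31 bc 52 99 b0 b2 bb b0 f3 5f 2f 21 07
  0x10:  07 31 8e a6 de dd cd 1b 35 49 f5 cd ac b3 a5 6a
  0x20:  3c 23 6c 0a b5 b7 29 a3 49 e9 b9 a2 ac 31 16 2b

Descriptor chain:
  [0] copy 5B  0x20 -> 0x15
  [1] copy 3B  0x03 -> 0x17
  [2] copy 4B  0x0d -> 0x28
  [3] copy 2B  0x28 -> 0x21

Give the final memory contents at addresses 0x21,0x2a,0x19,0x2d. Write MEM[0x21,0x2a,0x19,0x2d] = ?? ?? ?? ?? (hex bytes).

  after D0: wrote 5B at 0x15 = 3c236c0ab5
  after D1: wrote 3B at 0x17 = 31bc52
  after D2: wrote 4B at 0x28 = 2f210707
  after D3: wrote 2B at 0x21 = 2f21
query mem[0x21]=0x2f, mem[0x2a]=0x07, mem[0x19]=0x52, mem[0x2d]=0x31

MEM[0x21,0x2a,0x19,0x2d] = 2f 07 52 31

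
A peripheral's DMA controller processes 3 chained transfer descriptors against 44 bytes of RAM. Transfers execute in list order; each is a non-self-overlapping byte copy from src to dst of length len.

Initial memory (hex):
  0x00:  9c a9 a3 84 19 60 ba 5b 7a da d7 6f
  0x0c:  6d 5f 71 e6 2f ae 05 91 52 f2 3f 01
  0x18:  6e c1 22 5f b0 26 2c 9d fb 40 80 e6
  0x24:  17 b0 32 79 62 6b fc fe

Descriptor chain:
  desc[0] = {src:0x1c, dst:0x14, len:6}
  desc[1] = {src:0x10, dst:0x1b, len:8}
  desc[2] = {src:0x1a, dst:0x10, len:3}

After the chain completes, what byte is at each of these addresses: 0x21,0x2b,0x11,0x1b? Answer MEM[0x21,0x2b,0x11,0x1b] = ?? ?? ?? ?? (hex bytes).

MEM[0x21,0x2b,0x11,0x1b] = 2c fe 2f 2f

[0] 0x1c->0x14 len=6 : b0 26 2c 9d fb 40
[1] 0x10->0x1b len=8 : 2f ae 05 91 b0 26 2c 9d
[2] 0x1a->0x10 len=3 : 22 2f ae
query mem[0x21]=0x2c, mem[0x2b]=0xfe, mem[0x11]=0x2f, mem[0x1b]=0x2f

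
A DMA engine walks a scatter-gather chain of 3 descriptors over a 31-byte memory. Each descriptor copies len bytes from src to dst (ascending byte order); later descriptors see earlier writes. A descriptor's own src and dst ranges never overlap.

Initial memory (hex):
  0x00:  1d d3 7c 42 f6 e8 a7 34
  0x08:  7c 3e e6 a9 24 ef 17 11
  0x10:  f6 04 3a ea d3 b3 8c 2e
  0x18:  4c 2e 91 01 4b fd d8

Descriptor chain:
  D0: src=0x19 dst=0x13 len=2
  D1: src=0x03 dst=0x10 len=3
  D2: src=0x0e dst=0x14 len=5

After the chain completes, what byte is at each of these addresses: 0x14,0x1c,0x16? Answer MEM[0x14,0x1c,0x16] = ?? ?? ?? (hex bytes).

#0 dst[0x13+2] := {0x2e,0x91}
#1 dst[0x10+3] := {0x42,0xf6,0xe8}
#2 dst[0x14+5] := {0x17,0x11,0x42,0xf6,0xe8}
query mem[0x14]=0x17, mem[0x1c]=0x4b, mem[0x16]=0x42

MEM[0x14,0x1c,0x16] = 17 4b 42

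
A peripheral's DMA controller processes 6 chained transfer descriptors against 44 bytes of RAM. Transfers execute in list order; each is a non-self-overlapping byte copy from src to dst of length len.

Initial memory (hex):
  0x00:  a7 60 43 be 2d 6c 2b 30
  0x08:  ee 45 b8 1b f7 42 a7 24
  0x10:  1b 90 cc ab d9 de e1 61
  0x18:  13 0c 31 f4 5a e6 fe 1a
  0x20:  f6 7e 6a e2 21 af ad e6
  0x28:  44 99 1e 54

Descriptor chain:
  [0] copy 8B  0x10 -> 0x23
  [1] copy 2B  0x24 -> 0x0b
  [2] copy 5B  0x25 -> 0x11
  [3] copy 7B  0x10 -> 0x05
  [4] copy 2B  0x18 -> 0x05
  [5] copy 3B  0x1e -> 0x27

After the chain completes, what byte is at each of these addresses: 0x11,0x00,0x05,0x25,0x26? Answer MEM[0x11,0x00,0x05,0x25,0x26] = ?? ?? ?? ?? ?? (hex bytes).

MEM[0x11,0x00,0x05,0x25,0x26] = cc a7 13 cc ab

D0: mem[0x23..0x2a] <- [1b 90 cc ab d9 de e1 61]
D1: mem[0x0b..0x0c] <- [90 cc]
D2: mem[0x11..0x15] <- [cc ab d9 de e1]
D3: mem[0x05..0x0b] <- [1b cc ab d9 de e1 e1]
D4: mem[0x05..0x06] <- [13 0c]
D5: mem[0x27..0x29] <- [fe 1a f6]
query mem[0x11]=0xcc, mem[0x00]=0xa7, mem[0x05]=0x13, mem[0x25]=0xcc, mem[0x26]=0xab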